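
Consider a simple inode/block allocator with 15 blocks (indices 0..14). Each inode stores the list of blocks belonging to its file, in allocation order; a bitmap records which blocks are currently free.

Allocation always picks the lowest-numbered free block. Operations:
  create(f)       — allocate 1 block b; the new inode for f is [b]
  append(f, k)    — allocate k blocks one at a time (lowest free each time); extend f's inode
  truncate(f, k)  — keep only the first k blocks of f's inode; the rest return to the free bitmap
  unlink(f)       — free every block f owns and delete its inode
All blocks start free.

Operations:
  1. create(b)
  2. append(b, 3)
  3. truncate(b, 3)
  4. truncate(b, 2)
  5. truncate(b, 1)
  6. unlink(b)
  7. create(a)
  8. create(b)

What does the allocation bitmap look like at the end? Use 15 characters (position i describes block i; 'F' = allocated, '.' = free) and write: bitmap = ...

create(b): bitmap=F.............. | b=[0]
append(b, 3): bitmap=FFFF........... | b=[0, 1, 2, 3]
truncate(b, 3): bitmap=FFF............ | b=[0, 1, 2]
truncate(b, 2): bitmap=FF............. | b=[0, 1]
truncate(b, 1): bitmap=F.............. | b=[0]
unlink(b): bitmap=............... | 
create(a): bitmap=F.............. | a=[0]
create(b): bitmap=FF............. | a=[0] b=[1]

bitmap = FF.............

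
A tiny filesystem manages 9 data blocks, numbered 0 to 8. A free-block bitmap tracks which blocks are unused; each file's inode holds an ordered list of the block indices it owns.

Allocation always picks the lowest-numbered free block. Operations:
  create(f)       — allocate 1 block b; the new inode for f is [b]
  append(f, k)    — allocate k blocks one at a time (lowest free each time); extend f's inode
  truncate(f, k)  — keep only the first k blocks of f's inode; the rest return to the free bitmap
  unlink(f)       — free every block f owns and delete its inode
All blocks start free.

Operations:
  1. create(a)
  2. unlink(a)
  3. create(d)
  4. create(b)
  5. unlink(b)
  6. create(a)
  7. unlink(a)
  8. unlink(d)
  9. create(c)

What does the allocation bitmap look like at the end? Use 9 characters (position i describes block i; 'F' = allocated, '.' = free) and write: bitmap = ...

  1. create(a)  ⇒  F........  {a→[0]}
  2. unlink(a)  ⇒  .........  {}
  3. create(d)  ⇒  F........  {d→[0]}
  4. create(b)  ⇒  FF.......  {b→[1]; d→[0]}
  5. unlink(b)  ⇒  F........  {d→[0]}
  6. create(a)  ⇒  FF.......  {a→[1]; d→[0]}
  7. unlink(a)  ⇒  F........  {d→[0]}
  8. unlink(d)  ⇒  .........  {}
  9. create(c)  ⇒  F........  {c→[0]}

bitmap = F........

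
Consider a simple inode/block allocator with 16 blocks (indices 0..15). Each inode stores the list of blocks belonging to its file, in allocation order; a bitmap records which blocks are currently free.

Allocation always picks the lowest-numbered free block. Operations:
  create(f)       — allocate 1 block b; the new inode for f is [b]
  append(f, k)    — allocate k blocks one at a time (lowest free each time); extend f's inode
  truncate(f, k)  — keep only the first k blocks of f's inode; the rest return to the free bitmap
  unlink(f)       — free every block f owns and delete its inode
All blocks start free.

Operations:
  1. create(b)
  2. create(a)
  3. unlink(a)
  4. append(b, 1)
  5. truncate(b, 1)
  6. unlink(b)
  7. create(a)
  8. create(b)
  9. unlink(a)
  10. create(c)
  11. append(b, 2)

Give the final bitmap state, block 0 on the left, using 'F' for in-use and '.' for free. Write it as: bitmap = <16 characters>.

create(b): bitmap=F............... | b=[0]
create(a): bitmap=FF.............. | a=[1] b=[0]
unlink(a): bitmap=F............... | b=[0]
append(b, 1): bitmap=FF.............. | b=[0, 1]
truncate(b, 1): bitmap=F............... | b=[0]
unlink(b): bitmap=................ | 
create(a): bitmap=F............... | a=[0]
create(b): bitmap=FF.............. | a=[0] b=[1]
unlink(a): bitmap=.F.............. | b=[1]
create(c): bitmap=FF.............. | b=[1] c=[0]
append(b, 2): bitmap=FFFF............ | b=[1, 2, 3] c=[0]

bitmap = FFFF............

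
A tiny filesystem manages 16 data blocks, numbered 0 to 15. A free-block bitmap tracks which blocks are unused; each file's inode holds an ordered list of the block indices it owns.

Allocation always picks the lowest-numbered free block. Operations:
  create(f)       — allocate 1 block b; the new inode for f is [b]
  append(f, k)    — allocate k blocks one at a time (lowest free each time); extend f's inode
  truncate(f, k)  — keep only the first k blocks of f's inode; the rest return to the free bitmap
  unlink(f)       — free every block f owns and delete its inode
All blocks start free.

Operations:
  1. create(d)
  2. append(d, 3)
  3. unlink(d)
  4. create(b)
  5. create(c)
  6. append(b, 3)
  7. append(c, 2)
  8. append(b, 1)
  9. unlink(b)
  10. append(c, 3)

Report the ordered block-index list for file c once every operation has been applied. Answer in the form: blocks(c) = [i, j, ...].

[1] create(d) — d=0 (map F...............)
[2] append(d, 3) — d=0,1,2,3 (map FFFF............)
[3] unlink(d) —  (map ................)
[4] create(b) — b=0 (map F...............)
[5] create(c) — b=0 c=1 (map FF..............)
[6] append(b, 3) — b=0,2,3,4 c=1 (map FFFFF...........)
[7] append(c, 2) — b=0,2,3,4 c=1,5,6 (map FFFFFFF.........)
[8] append(b, 1) — b=0,2,3,4,7 c=1,5,6 (map FFFFFFFF........)
[9] unlink(b) — c=1,5,6 (map .F...FF.........)
[10] append(c, 3) — c=1,5,6,0,2,3 (map FFFF.FF.........)

blocks(c) = [1, 5, 6, 0, 2, 3]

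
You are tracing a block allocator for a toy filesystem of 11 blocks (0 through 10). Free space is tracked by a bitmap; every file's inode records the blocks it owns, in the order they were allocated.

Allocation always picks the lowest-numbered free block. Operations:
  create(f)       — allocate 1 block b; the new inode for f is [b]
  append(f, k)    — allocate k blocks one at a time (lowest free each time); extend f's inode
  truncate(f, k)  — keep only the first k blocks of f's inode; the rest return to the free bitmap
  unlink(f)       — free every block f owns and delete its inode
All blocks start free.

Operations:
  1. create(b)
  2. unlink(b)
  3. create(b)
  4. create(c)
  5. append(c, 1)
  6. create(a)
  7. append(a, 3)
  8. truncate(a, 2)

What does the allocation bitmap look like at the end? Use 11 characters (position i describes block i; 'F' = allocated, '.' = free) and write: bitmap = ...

[1] create(b) — b=0 (map F..........)
[2] unlink(b) —  (map ...........)
[3] create(b) — b=0 (map F..........)
[4] create(c) — b=0 c=1 (map FF.........)
[5] append(c, 1) — b=0 c=1,2 (map FFF........)
[6] create(a) — a=3 b=0 c=1,2 (map FFFF.......)
[7] append(a, 3) — a=3,4,5,6 b=0 c=1,2 (map FFFFFFF....)
[8] truncate(a, 2) — a=3,4 b=0 c=1,2 (map FFFFF......)

bitmap = FFFFF......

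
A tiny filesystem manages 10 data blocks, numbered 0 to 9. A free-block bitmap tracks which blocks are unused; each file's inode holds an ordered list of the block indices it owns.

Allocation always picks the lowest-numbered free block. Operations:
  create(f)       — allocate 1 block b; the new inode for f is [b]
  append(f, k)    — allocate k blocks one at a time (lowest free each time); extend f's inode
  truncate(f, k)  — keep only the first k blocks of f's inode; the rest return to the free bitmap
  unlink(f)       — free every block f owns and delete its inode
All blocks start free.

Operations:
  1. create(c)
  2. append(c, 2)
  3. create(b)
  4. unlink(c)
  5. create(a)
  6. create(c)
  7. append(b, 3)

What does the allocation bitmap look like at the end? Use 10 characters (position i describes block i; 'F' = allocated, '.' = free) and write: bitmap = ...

bitmap = FFFFFF....

create(c): bitmap=F......... | c=[0]
append(c, 2): bitmap=FFF....... | c=[0, 1, 2]
create(b): bitmap=FFFF...... | b=[3] c=[0, 1, 2]
unlink(c): bitmap=...F...... | b=[3]
create(a): bitmap=F..F...... | a=[0] b=[3]
create(c): bitmap=FF.F...... | a=[0] b=[3] c=[1]
append(b, 3): bitmap=FFFFFF.... | a=[0] b=[3, 2, 4, 5] c=[1]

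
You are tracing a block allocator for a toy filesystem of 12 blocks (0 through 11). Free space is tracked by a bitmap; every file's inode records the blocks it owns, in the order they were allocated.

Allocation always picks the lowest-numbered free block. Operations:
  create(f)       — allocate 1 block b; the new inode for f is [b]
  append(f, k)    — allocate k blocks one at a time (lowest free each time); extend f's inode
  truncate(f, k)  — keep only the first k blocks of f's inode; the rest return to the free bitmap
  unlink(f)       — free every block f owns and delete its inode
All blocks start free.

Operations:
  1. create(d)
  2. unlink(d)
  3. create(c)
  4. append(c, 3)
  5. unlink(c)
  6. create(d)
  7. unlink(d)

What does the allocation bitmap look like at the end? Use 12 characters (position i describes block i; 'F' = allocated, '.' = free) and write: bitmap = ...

[1] create(d) — d=0 (map F...........)
[2] unlink(d) —  (map ............)
[3] create(c) — c=0 (map F...........)
[4] append(c, 3) — c=0,1,2,3 (map FFFF........)
[5] unlink(c) —  (map ............)
[6] create(d) — d=0 (map F...........)
[7] unlink(d) —  (map ............)

bitmap = ............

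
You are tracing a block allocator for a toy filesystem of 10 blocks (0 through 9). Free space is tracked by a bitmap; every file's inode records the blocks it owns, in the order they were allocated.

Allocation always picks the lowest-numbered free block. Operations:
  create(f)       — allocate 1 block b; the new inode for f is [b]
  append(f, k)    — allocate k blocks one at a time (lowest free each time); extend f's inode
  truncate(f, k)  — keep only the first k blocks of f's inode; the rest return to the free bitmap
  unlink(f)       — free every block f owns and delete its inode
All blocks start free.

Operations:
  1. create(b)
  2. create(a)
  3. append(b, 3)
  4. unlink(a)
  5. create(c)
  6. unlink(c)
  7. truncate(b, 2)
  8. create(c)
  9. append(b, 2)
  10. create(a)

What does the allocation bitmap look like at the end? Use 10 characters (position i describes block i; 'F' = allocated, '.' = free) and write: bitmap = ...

bitmap = FFFFFF....

create(b): bitmap=F......... | b=[0]
create(a): bitmap=FF........ | a=[1] b=[0]
append(b, 3): bitmap=FFFFF..... | a=[1] b=[0, 2, 3, 4]
unlink(a): bitmap=F.FFF..... | b=[0, 2, 3, 4]
create(c): bitmap=FFFFF..... | b=[0, 2, 3, 4] c=[1]
unlink(c): bitmap=F.FFF..... | b=[0, 2, 3, 4]
truncate(b, 2): bitmap=F.F....... | b=[0, 2]
create(c): bitmap=FFF....... | b=[0, 2] c=[1]
append(b, 2): bitmap=FFFFF..... | b=[0, 2, 3, 4] c=[1]
create(a): bitmap=FFFFFF.... | a=[5] b=[0, 2, 3, 4] c=[1]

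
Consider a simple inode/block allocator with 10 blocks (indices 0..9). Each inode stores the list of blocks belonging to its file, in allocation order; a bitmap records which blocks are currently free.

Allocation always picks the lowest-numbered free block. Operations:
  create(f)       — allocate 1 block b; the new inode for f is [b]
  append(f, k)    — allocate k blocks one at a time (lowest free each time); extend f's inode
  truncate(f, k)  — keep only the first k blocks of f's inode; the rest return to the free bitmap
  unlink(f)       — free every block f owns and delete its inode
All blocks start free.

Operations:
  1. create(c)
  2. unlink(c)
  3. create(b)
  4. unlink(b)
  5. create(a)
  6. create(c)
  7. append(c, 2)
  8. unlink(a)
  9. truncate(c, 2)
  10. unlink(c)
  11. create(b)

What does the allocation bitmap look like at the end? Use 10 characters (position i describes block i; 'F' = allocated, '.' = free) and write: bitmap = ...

bitmap = F.........

[1] create(c) — c=0 (map F.........)
[2] unlink(c) —  (map ..........)
[3] create(b) — b=0 (map F.........)
[4] unlink(b) —  (map ..........)
[5] create(a) — a=0 (map F.........)
[6] create(c) — a=0 c=1 (map FF........)
[7] append(c, 2) — a=0 c=1,2,3 (map FFFF......)
[8] unlink(a) — c=1,2,3 (map .FFF......)
[9] truncate(c, 2) — c=1,2 (map .FF.......)
[10] unlink(c) —  (map ..........)
[11] create(b) — b=0 (map F.........)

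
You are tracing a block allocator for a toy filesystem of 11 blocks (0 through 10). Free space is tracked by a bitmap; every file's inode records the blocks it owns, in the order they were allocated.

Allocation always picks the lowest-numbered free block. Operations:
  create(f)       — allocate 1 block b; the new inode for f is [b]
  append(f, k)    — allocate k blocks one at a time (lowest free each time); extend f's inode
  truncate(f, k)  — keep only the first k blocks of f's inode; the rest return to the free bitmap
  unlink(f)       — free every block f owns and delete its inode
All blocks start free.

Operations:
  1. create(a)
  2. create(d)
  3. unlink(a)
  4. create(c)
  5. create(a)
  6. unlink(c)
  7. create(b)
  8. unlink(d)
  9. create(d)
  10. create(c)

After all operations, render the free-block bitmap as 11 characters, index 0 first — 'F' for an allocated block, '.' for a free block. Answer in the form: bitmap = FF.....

bitmap = FFFF.......

create(a): bitmap=F.......... | a=[0]
create(d): bitmap=FF......... | a=[0] d=[1]
unlink(a): bitmap=.F......... | d=[1]
create(c): bitmap=FF......... | c=[0] d=[1]
create(a): bitmap=FFF........ | a=[2] c=[0] d=[1]
unlink(c): bitmap=.FF........ | a=[2] d=[1]
create(b): bitmap=FFF........ | a=[2] b=[0] d=[1]
unlink(d): bitmap=F.F........ | a=[2] b=[0]
create(d): bitmap=FFF........ | a=[2] b=[0] d=[1]
create(c): bitmap=FFFF....... | a=[2] b=[0] c=[3] d=[1]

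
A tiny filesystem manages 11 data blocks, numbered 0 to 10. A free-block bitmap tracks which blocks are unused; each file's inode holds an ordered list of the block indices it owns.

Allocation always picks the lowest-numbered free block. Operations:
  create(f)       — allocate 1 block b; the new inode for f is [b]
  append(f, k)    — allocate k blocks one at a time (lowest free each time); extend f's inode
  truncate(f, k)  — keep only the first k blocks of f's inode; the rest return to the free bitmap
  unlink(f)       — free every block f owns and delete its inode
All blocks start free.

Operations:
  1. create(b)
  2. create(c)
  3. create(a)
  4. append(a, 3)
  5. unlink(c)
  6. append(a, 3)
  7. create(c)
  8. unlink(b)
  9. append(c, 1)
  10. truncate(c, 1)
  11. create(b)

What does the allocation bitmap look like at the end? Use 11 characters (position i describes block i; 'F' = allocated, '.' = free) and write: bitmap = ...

[1] create(b) — b=0 (map F..........)
[2] create(c) — b=0 c=1 (map FF.........)
[3] create(a) — a=2 b=0 c=1 (map FFF........)
[4] append(a, 3) — a=2,3,4,5 b=0 c=1 (map FFFFFF.....)
[5] unlink(c) — a=2,3,4,5 b=0 (map F.FFFF.....)
[6] append(a, 3) — a=2,3,4,5,1,6,7 b=0 (map FFFFFFFF...)
[7] create(c) — a=2,3,4,5,1,6,7 b=0 c=8 (map FFFFFFFFF..)
[8] unlink(b) — a=2,3,4,5,1,6,7 c=8 (map .FFFFFFFF..)
[9] append(c, 1) — a=2,3,4,5,1,6,7 c=8,0 (map FFFFFFFFF..)
[10] truncate(c, 1) — a=2,3,4,5,1,6,7 c=8 (map .FFFFFFFF..)
[11] create(b) — a=2,3,4,5,1,6,7 b=0 c=8 (map FFFFFFFFF..)

bitmap = FFFFFFFFF..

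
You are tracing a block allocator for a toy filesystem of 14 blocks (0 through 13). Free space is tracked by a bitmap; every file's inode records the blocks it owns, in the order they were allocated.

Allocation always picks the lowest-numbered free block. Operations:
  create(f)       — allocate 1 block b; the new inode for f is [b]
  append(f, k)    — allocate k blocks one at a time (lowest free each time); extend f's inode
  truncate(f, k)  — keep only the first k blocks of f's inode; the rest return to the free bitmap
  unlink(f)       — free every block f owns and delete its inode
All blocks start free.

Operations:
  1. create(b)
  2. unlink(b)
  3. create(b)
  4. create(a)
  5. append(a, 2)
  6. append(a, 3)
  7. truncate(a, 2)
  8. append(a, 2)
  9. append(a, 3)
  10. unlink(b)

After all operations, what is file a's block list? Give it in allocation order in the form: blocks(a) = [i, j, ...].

blocks(a) = [1, 2, 3, 4, 5, 6, 7]

  1. create(b)  ⇒  F.............  {b→[0]}
  2. unlink(b)  ⇒  ..............  {}
  3. create(b)  ⇒  F.............  {b→[0]}
  4. create(a)  ⇒  FF............  {a→[1]; b→[0]}
  5. append(a, 2)  ⇒  FFFF..........  {a→[1, 2, 3]; b→[0]}
  6. append(a, 3)  ⇒  FFFFFFF.......  {a→[1, 2, 3, 4, 5, 6]; b→[0]}
  7. truncate(a, 2)  ⇒  FFF...........  {a→[1, 2]; b→[0]}
  8. append(a, 2)  ⇒  FFFFF.........  {a→[1, 2, 3, 4]; b→[0]}
  9. append(a, 3)  ⇒  FFFFFFFF......  {a→[1, 2, 3, 4, 5, 6, 7]; b→[0]}
  10. unlink(b)  ⇒  .FFFFFFF......  {a→[1, 2, 3, 4, 5, 6, 7]}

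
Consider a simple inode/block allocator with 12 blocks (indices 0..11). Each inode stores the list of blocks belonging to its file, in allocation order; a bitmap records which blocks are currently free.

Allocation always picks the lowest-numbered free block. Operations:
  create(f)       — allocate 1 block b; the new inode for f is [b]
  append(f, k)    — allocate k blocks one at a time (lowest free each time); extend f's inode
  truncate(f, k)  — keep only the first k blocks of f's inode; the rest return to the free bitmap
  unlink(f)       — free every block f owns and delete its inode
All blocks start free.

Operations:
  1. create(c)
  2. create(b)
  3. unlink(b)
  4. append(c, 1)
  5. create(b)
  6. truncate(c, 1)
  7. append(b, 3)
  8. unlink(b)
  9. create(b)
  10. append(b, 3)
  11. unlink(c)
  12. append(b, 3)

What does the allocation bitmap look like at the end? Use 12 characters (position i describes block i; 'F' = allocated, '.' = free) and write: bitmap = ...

bitmap = FFFFFFF.....

  1. create(c)  ⇒  F...........  {c→[0]}
  2. create(b)  ⇒  FF..........  {b→[1]; c→[0]}
  3. unlink(b)  ⇒  F...........  {c→[0]}
  4. append(c, 1)  ⇒  FF..........  {c→[0, 1]}
  5. create(b)  ⇒  FFF.........  {b→[2]; c→[0, 1]}
  6. truncate(c, 1)  ⇒  F.F.........  {b→[2]; c→[0]}
  7. append(b, 3)  ⇒  FFFFF.......  {b→[2, 1, 3, 4]; c→[0]}
  8. unlink(b)  ⇒  F...........  {c→[0]}
  9. create(b)  ⇒  FF..........  {b→[1]; c→[0]}
  10. append(b, 3)  ⇒  FFFFF.......  {b→[1, 2, 3, 4]; c→[0]}
  11. unlink(c)  ⇒  .FFFF.......  {b→[1, 2, 3, 4]}
  12. append(b, 3)  ⇒  FFFFFFF.....  {b→[1, 2, 3, 4, 0, 5, 6]}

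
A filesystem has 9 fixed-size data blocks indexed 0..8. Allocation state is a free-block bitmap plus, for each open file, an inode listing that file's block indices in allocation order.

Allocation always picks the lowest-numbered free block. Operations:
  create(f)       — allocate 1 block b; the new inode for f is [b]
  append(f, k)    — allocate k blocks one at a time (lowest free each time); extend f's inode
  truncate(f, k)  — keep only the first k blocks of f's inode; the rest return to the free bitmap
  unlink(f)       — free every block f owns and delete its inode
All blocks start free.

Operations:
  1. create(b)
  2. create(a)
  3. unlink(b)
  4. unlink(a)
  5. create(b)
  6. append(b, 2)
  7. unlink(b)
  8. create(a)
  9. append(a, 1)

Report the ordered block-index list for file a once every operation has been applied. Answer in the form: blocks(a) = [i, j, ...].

blocks(a) = [0, 1]

create(b): bitmap=F........ | b=[0]
create(a): bitmap=FF....... | a=[1] b=[0]
unlink(b): bitmap=.F....... | a=[1]
unlink(a): bitmap=......... | 
create(b): bitmap=F........ | b=[0]
append(b, 2): bitmap=FFF...... | b=[0, 1, 2]
unlink(b): bitmap=......... | 
create(a): bitmap=F........ | a=[0]
append(a, 1): bitmap=FF....... | a=[0, 1]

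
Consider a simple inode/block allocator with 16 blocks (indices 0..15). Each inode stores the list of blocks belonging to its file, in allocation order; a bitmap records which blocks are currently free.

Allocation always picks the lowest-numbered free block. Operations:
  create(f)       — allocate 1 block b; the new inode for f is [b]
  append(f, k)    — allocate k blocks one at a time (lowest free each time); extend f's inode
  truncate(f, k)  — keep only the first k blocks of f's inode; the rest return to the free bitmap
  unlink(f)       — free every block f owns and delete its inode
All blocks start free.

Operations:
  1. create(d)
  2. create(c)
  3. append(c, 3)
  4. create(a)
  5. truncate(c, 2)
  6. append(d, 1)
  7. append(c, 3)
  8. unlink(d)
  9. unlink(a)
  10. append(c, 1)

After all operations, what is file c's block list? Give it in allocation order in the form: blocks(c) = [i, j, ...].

create(d): bitmap=F............... | d=[0]
create(c): bitmap=FF.............. | c=[1] d=[0]
append(c, 3): bitmap=FFFFF........... | c=[1, 2, 3, 4] d=[0]
create(a): bitmap=FFFFFF.......... | a=[5] c=[1, 2, 3, 4] d=[0]
truncate(c, 2): bitmap=FFF..F.......... | a=[5] c=[1, 2] d=[0]
append(d, 1): bitmap=FFFF.F.......... | a=[5] c=[1, 2] d=[0, 3]
append(c, 3): bitmap=FFFFFFFF........ | a=[5] c=[1, 2, 4, 6, 7] d=[0, 3]
unlink(d): bitmap=.FF.FFFF........ | a=[5] c=[1, 2, 4, 6, 7]
unlink(a): bitmap=.FF.F.FF........ | c=[1, 2, 4, 6, 7]
append(c, 1): bitmap=FFF.F.FF........ | c=[1, 2, 4, 6, 7, 0]

blocks(c) = [1, 2, 4, 6, 7, 0]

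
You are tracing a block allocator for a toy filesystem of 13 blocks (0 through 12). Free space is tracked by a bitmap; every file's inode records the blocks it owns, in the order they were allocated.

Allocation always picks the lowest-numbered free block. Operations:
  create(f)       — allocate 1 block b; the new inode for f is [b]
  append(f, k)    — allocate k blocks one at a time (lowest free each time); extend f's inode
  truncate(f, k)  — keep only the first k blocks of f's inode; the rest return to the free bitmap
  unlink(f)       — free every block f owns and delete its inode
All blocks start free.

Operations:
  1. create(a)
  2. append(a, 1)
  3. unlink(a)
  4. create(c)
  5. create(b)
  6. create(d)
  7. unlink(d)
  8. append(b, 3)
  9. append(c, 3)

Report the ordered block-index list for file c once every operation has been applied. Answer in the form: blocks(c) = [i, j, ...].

blocks(c) = [0, 5, 6, 7]

after create(a) → a:[0]  free=[F............]
after append(a, 1) → a:[0, 1]  free=[FF...........]
after unlink(a) →   free=[.............]
after create(c) → c:[0]  free=[F............]
after create(b) → b:[1], c:[0]  free=[FF...........]
after create(d) → b:[1], c:[0], d:[2]  free=[FFF..........]
after unlink(d) → b:[1], c:[0]  free=[FF...........]
after append(b, 3) → b:[1, 2, 3, 4], c:[0]  free=[FFFFF........]
after append(c, 3) → b:[1, 2, 3, 4], c:[0, 5, 6, 7]  free=[FFFFFFFF.....]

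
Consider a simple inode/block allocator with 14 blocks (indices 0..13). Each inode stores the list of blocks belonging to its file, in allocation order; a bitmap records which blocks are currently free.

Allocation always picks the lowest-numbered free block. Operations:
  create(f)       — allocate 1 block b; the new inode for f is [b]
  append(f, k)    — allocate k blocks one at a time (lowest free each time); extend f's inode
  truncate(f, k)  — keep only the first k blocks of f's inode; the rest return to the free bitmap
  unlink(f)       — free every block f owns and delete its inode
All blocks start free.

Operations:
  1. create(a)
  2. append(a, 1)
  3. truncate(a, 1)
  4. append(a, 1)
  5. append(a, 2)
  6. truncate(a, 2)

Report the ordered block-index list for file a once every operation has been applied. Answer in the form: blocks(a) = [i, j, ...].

create(a): bitmap=F............. | a=[0]
append(a, 1): bitmap=FF............ | a=[0, 1]
truncate(a, 1): bitmap=F............. | a=[0]
append(a, 1): bitmap=FF............ | a=[0, 1]
append(a, 2): bitmap=FFFF.......... | a=[0, 1, 2, 3]
truncate(a, 2): bitmap=FF............ | a=[0, 1]

blocks(a) = [0, 1]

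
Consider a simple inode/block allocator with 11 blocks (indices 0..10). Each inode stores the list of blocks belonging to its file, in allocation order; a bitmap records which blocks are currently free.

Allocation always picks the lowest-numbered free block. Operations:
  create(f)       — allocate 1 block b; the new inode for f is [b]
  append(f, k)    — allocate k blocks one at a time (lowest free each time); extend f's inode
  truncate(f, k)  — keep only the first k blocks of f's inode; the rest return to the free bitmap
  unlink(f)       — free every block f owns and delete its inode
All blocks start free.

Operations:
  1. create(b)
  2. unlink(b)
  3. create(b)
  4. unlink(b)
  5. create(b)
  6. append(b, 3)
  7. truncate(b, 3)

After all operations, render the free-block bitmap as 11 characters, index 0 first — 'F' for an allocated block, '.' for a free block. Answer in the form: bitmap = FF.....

bitmap = FFF........

after create(b) → b:[0]  free=[F..........]
after unlink(b) →   free=[...........]
after create(b) → b:[0]  free=[F..........]
after unlink(b) →   free=[...........]
after create(b) → b:[0]  free=[F..........]
after append(b, 3) → b:[0, 1, 2, 3]  free=[FFFF.......]
after truncate(b, 3) → b:[0, 1, 2]  free=[FFF........]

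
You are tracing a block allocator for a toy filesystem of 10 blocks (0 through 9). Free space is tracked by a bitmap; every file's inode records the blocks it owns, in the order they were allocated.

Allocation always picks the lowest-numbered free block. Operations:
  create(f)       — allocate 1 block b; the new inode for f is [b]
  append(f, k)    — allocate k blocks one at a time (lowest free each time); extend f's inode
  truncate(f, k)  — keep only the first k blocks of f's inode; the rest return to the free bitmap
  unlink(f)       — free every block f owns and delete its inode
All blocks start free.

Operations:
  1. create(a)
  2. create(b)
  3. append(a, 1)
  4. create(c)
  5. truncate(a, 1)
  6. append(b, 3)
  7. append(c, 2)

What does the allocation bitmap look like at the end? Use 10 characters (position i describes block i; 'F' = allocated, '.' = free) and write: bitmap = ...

  1. create(a)  ⇒  F.........  {a→[0]}
  2. create(b)  ⇒  FF........  {a→[0]; b→[1]}
  3. append(a, 1)  ⇒  FFF.......  {a→[0, 2]; b→[1]}
  4. create(c)  ⇒  FFFF......  {a→[0, 2]; b→[1]; c→[3]}
  5. truncate(a, 1)  ⇒  FF.F......  {a→[0]; b→[1]; c→[3]}
  6. append(b, 3)  ⇒  FFFFFF....  {a→[0]; b→[1, 2, 4, 5]; c→[3]}
  7. append(c, 2)  ⇒  FFFFFFFF..  {a→[0]; b→[1, 2, 4, 5]; c→[3, 6, 7]}

bitmap = FFFFFFFF..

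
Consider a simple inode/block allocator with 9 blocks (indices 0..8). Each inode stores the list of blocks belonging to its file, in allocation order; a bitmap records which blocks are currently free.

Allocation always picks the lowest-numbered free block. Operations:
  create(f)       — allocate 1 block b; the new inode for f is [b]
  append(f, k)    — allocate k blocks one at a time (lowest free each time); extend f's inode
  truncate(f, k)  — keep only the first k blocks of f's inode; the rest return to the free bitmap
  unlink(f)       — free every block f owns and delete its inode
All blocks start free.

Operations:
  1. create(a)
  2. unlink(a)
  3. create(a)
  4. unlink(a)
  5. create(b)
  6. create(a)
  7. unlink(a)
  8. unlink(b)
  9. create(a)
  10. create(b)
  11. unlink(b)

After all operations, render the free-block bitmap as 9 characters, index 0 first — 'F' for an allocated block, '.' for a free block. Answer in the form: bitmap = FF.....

bitmap = F........

create(a): bitmap=F........ | a=[0]
unlink(a): bitmap=......... | 
create(a): bitmap=F........ | a=[0]
unlink(a): bitmap=......... | 
create(b): bitmap=F........ | b=[0]
create(a): bitmap=FF....... | a=[1] b=[0]
unlink(a): bitmap=F........ | b=[0]
unlink(b): bitmap=......... | 
create(a): bitmap=F........ | a=[0]
create(b): bitmap=FF....... | a=[0] b=[1]
unlink(b): bitmap=F........ | a=[0]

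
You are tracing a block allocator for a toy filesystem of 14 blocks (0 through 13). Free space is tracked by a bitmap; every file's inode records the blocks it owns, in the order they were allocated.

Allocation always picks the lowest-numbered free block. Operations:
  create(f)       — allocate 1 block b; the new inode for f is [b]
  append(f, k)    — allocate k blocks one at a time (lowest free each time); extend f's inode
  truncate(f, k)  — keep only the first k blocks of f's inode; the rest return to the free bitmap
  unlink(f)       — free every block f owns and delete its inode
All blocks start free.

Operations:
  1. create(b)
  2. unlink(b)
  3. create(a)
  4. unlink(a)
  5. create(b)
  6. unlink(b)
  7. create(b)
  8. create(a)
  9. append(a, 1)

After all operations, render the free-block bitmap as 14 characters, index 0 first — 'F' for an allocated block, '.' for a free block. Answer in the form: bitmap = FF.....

bitmap = FFF...........

  1. create(b)  ⇒  F.............  {b→[0]}
  2. unlink(b)  ⇒  ..............  {}
  3. create(a)  ⇒  F.............  {a→[0]}
  4. unlink(a)  ⇒  ..............  {}
  5. create(b)  ⇒  F.............  {b→[0]}
  6. unlink(b)  ⇒  ..............  {}
  7. create(b)  ⇒  F.............  {b→[0]}
  8. create(a)  ⇒  FF............  {a→[1]; b→[0]}
  9. append(a, 1)  ⇒  FFF...........  {a→[1, 2]; b→[0]}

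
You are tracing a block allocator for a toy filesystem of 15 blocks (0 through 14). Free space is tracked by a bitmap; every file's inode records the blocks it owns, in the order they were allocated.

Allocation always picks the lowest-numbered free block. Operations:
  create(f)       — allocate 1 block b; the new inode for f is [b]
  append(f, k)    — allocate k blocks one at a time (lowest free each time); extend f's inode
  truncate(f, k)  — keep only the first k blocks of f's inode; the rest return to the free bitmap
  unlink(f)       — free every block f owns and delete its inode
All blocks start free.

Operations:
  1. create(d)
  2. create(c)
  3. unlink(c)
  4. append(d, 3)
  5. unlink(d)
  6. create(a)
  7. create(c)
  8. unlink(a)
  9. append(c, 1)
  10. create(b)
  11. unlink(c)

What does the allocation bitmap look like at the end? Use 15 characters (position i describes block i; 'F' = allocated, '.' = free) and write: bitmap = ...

after create(d) → d:[0]  free=[F..............]
after create(c) → c:[1], d:[0]  free=[FF.............]
after unlink(c) → d:[0]  free=[F..............]
after append(d, 3) → d:[0, 1, 2, 3]  free=[FFFF...........]
after unlink(d) →   free=[...............]
after create(a) → a:[0]  free=[F..............]
after create(c) → a:[0], c:[1]  free=[FF.............]
after unlink(a) → c:[1]  free=[.F.............]
after append(c, 1) → c:[1, 0]  free=[FF.............]
after create(b) → b:[2], c:[1, 0]  free=[FFF............]
after unlink(c) → b:[2]  free=[..F............]

bitmap = ..F............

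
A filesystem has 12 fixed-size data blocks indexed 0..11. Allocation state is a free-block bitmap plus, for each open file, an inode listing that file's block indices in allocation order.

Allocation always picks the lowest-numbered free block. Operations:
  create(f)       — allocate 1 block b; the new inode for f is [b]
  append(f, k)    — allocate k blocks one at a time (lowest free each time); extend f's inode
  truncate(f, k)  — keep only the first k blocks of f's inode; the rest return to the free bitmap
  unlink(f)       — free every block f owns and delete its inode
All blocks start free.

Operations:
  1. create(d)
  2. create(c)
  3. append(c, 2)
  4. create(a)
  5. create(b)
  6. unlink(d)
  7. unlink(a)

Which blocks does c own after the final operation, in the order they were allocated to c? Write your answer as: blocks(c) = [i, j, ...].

blocks(c) = [1, 2, 3]

create(d): bitmap=F........... | d=[0]
create(c): bitmap=FF.......... | c=[1] d=[0]
append(c, 2): bitmap=FFFF........ | c=[1, 2, 3] d=[0]
create(a): bitmap=FFFFF....... | a=[4] c=[1, 2, 3] d=[0]
create(b): bitmap=FFFFFF...... | a=[4] b=[5] c=[1, 2, 3] d=[0]
unlink(d): bitmap=.FFFFF...... | a=[4] b=[5] c=[1, 2, 3]
unlink(a): bitmap=.FFF.F...... | b=[5] c=[1, 2, 3]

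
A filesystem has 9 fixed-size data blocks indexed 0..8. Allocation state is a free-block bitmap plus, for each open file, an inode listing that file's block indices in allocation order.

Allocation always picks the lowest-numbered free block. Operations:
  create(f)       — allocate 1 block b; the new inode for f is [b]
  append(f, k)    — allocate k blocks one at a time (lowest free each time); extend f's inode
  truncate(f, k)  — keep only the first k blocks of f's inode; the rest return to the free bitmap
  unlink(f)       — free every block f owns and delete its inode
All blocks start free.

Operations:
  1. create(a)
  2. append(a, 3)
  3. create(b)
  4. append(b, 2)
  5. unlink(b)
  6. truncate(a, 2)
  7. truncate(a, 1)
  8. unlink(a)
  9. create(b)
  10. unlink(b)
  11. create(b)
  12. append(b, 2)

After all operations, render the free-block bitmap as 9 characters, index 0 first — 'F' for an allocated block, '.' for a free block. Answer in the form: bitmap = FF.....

bitmap = FFF......

  1. create(a)  ⇒  F........  {a→[0]}
  2. append(a, 3)  ⇒  FFFF.....  {a→[0, 1, 2, 3]}
  3. create(b)  ⇒  FFFFF....  {a→[0, 1, 2, 3]; b→[4]}
  4. append(b, 2)  ⇒  FFFFFFF..  {a→[0, 1, 2, 3]; b→[4, 5, 6]}
  5. unlink(b)  ⇒  FFFF.....  {a→[0, 1, 2, 3]}
  6. truncate(a, 2)  ⇒  FF.......  {a→[0, 1]}
  7. truncate(a, 1)  ⇒  F........  {a→[0]}
  8. unlink(a)  ⇒  .........  {}
  9. create(b)  ⇒  F........  {b→[0]}
  10. unlink(b)  ⇒  .........  {}
  11. create(b)  ⇒  F........  {b→[0]}
  12. append(b, 2)  ⇒  FFF......  {b→[0, 1, 2]}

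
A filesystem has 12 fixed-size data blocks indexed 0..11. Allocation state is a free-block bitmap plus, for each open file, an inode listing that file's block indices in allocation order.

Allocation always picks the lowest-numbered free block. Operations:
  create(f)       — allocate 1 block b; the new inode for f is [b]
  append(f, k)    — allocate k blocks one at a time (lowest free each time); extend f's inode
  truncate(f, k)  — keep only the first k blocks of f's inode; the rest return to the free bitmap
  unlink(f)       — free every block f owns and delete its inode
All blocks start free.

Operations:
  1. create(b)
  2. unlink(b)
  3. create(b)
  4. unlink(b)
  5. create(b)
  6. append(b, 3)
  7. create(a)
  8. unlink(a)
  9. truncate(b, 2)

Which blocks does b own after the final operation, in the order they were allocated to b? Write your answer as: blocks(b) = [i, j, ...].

blocks(b) = [0, 1]

create(b): bitmap=F........... | b=[0]
unlink(b): bitmap=............ | 
create(b): bitmap=F........... | b=[0]
unlink(b): bitmap=............ | 
create(b): bitmap=F........... | b=[0]
append(b, 3): bitmap=FFFF........ | b=[0, 1, 2, 3]
create(a): bitmap=FFFFF....... | a=[4] b=[0, 1, 2, 3]
unlink(a): bitmap=FFFF........ | b=[0, 1, 2, 3]
truncate(b, 2): bitmap=FF.......... | b=[0, 1]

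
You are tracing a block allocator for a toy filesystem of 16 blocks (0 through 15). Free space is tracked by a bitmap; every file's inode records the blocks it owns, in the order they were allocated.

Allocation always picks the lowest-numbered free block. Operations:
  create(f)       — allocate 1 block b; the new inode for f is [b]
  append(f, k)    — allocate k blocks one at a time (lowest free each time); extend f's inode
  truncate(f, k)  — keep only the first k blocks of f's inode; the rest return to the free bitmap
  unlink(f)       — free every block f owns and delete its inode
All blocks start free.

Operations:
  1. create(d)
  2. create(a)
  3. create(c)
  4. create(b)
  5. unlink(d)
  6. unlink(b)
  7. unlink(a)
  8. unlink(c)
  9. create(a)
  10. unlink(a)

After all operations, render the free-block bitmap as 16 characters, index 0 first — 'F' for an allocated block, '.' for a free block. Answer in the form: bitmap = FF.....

bitmap = ................

[1] create(d) — d=0 (map F...............)
[2] create(a) — a=1 d=0 (map FF..............)
[3] create(c) — a=1 c=2 d=0 (map FFF.............)
[4] create(b) — a=1 b=3 c=2 d=0 (map FFFF............)
[5] unlink(d) — a=1 b=3 c=2 (map .FFF............)
[6] unlink(b) — a=1 c=2 (map .FF.............)
[7] unlink(a) — c=2 (map ..F.............)
[8] unlink(c) —  (map ................)
[9] create(a) — a=0 (map F...............)
[10] unlink(a) —  (map ................)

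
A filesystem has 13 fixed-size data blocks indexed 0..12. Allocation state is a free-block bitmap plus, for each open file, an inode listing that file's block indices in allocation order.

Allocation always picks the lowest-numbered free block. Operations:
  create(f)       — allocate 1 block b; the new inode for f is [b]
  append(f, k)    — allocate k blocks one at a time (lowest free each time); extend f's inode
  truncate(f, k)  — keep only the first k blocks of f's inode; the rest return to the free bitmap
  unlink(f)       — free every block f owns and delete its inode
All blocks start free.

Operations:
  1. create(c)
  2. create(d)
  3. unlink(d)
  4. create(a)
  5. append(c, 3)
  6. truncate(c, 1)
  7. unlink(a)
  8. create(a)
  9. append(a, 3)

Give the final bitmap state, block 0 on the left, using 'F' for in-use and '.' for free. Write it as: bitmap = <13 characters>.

bitmap = FFFFF........

[1] create(c) — c=0 (map F............)
[2] create(d) — c=0 d=1 (map FF...........)
[3] unlink(d) — c=0 (map F............)
[4] create(a) — a=1 c=0 (map FF...........)
[5] append(c, 3) — a=1 c=0,2,3,4 (map FFFFF........)
[6] truncate(c, 1) — a=1 c=0 (map FF...........)
[7] unlink(a) — c=0 (map F............)
[8] create(a) — a=1 c=0 (map FF...........)
[9] append(a, 3) — a=1,2,3,4 c=0 (map FFFFF........)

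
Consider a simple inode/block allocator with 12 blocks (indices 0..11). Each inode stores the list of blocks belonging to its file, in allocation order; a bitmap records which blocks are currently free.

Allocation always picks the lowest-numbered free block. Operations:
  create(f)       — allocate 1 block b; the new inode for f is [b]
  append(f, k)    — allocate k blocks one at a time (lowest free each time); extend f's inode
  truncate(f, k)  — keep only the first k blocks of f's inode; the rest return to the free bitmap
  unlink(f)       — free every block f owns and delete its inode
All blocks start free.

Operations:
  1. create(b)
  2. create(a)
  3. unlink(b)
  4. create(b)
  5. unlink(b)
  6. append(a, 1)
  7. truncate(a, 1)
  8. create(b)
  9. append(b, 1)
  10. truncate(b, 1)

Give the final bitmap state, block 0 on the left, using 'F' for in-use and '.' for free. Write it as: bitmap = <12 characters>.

  1. create(b)  ⇒  F...........  {b→[0]}
  2. create(a)  ⇒  FF..........  {a→[1]; b→[0]}
  3. unlink(b)  ⇒  .F..........  {a→[1]}
  4. create(b)  ⇒  FF..........  {a→[1]; b→[0]}
  5. unlink(b)  ⇒  .F..........  {a→[1]}
  6. append(a, 1)  ⇒  FF..........  {a→[1, 0]}
  7. truncate(a, 1)  ⇒  .F..........  {a→[1]}
  8. create(b)  ⇒  FF..........  {a→[1]; b→[0]}
  9. append(b, 1)  ⇒  FFF.........  {a→[1]; b→[0, 2]}
  10. truncate(b, 1)  ⇒  FF..........  {a→[1]; b→[0]}

bitmap = FF..........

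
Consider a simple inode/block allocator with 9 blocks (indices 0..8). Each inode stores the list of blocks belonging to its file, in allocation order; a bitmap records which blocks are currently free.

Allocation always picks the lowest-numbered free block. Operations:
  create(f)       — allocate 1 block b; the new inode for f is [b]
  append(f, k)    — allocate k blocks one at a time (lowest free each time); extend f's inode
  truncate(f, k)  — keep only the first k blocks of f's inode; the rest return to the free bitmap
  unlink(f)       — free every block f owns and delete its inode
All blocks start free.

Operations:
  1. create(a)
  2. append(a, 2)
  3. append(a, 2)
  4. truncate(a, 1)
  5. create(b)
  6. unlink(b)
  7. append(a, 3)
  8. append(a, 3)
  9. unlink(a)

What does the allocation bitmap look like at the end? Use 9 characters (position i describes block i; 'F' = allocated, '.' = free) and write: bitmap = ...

create(a): bitmap=F........ | a=[0]
append(a, 2): bitmap=FFF...... | a=[0, 1, 2]
append(a, 2): bitmap=FFFFF.... | a=[0, 1, 2, 3, 4]
truncate(a, 1): bitmap=F........ | a=[0]
create(b): bitmap=FF....... | a=[0] b=[1]
unlink(b): bitmap=F........ | a=[0]
append(a, 3): bitmap=FFFF..... | a=[0, 1, 2, 3]
append(a, 3): bitmap=FFFFFFF.. | a=[0, 1, 2, 3, 4, 5, 6]
unlink(a): bitmap=......... | 

bitmap = .........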